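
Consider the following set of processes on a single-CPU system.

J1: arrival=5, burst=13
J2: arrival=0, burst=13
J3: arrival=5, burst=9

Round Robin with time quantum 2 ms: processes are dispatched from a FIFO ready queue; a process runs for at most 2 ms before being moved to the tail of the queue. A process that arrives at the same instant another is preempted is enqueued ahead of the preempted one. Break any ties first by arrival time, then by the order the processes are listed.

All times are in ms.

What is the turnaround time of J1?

Schedule: | J2 0-6 | J1 6-8 | J3 8-10 | J2 10-12 | J1 12-14 | J3 14-16 | J2 16-18 | J1 18-20 | J3 20-22 | J2 22-24 | J1 24-26 | J3 26-28 | J2 28-29 | J1 29-31 | J3 31-32 | J1 32-35 |
Completion: J1=35  J2=29  J3=32
Turnaround(J1) = completion − arrival = 35 − 5 = 30

30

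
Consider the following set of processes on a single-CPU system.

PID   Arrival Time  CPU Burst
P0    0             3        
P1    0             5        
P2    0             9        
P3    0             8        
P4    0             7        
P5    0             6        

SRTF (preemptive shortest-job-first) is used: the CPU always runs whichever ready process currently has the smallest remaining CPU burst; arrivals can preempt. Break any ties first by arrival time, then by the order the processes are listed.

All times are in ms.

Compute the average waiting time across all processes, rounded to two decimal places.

12.50

Gantt: | P0 0-3 | P1 3-8 | P5 8-14 | P4 14-21 | P3 21-29 | P2 29-38 |
Completion: P0=3  P1=8  P2=38  P3=29  P4=21  P5=14
Waiting times: P0=0, P1=3, P2=29, P3=21, P4=14, P5=8
Average waiting = (0+3+29+21+14+8) / 6 = 75/6 = 12.50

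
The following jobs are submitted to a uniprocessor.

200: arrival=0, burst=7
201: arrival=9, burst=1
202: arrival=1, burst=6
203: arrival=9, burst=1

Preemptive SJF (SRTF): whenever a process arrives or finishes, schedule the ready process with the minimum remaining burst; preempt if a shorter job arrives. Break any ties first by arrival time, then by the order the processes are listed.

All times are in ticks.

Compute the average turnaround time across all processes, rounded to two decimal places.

Timeline: | 200 0-7 | 202 7-9 | 201 9-10 | 203 10-11 | 202 11-15 |
Completion: 200=7  201=10  202=15  203=11
Turnaround (C−A): 200=7  201=1  202=14  203=2
Turnaround times: 200=7, 201=1, 202=14, 203=2
Average turnaround = (7+1+14+2) / 4 = 24/4 = 6.00

6.00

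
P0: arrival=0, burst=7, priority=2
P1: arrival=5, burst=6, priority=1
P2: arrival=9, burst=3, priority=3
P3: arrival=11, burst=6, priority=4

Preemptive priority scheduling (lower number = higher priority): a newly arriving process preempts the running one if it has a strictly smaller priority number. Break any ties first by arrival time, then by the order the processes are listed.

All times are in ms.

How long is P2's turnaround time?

Schedule: | P0 0-5 | P1 5-11 | P0 11-13 | P2 13-16 | P3 16-22 |
Completion: P0=13  P1=11  P2=16  P3=22
Turnaround (C−A): P0=13  P1=6  P2=7  P3=11
Turnaround(P2) = completion − arrival = 16 − 9 = 7

7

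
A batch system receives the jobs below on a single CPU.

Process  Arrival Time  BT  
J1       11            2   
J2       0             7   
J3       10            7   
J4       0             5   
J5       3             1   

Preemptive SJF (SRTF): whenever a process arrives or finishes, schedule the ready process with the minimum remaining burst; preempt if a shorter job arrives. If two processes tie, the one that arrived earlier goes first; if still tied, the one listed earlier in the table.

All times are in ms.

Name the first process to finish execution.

Schedule: | J4 0-3 | J5 3-4 | J4 4-6 | J2 6-13 | J1 13-15 | J3 15-22 |
Completion: J1=15  J2=13  J3=22  J4=6  J5=4
Turnaround (C−A): J1=4  J2=13  J3=12  J4=6  J5=1
Finish order: J5 → J4 → J2 → J1 → J3

J5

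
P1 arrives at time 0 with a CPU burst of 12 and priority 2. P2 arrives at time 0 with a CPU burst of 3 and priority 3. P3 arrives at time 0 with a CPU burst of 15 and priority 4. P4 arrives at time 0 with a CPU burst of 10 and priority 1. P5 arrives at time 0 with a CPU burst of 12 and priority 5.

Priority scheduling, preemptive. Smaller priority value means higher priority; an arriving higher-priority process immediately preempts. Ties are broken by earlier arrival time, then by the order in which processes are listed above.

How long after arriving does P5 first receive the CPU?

Gantt: | P4 0-10 | P1 10-22 | P2 22-25 | P3 25-40 | P5 40-52 |
Completion: P1=22  P2=25  P3=40  P4=10  P5=52
Response(P5) = first start − arrival = 40 − 0 = 40

40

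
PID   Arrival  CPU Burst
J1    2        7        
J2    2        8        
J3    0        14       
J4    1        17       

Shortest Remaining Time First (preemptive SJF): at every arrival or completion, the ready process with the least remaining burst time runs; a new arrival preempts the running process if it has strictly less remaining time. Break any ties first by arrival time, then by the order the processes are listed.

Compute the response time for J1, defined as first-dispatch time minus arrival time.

Schedule: | J3 0-2 | J1 2-9 | J2 9-17 | J3 17-29 | J4 29-46 |
Completion: J1=9  J2=17  J3=29  J4=46
Turnaround (C−A): J1=7  J2=15  J3=29  J4=45
Response(J1) = first start − arrival = 2 − 2 = 0

0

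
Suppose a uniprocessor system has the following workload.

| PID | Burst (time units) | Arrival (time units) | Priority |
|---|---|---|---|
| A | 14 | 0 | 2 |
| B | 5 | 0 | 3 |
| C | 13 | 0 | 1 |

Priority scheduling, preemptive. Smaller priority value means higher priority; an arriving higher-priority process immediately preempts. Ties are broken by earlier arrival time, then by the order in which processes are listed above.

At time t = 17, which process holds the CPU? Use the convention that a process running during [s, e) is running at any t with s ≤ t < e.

A

Schedule: | C 0-13 | A 13-27 | B 27-32 |
Completion: A=27  B=32  C=13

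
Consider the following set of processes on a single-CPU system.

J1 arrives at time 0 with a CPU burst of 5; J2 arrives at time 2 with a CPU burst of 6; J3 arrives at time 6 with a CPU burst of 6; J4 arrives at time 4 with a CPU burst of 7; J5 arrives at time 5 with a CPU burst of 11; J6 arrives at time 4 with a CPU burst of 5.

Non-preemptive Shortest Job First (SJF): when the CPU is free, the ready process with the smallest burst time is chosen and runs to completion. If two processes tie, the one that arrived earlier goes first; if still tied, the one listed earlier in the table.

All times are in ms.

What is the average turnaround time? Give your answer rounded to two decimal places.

Timeline: | J1 0-5 | J6 5-10 | J2 10-16 | J3 16-22 | J4 22-29 | J5 29-40 |
Completion: J1=5  J2=16  J3=22  J4=29  J5=40  J6=10
Turnaround (C−A): J1=5  J2=14  J3=16  J4=25  J5=35  J6=6
Turnaround times: J1=5, J2=14, J3=16, J4=25, J5=35, J6=6
Average turnaround = (5+14+16+25+35+6) / 6 = 101/6 = 16.83

16.83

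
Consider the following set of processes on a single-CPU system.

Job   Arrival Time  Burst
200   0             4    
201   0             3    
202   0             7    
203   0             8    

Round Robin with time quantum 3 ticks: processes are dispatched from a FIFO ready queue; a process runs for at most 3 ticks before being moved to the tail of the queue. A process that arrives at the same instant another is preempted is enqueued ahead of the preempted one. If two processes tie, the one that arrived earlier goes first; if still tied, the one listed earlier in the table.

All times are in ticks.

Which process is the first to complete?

Timeline: | 200 0-3 | 201 3-6 | 202 6-9 | 203 9-12 | 200 12-13 | 202 13-16 | 203 16-19 | 202 19-20 | 203 20-22 |
Completion: 200=13  201=6  202=20  203=22
Finish order: 201 → 200 → 202 → 203

201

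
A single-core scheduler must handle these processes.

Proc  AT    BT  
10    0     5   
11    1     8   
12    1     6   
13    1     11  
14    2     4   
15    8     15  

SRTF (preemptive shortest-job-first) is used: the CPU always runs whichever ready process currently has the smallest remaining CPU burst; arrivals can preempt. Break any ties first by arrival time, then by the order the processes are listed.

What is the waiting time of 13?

Timeline: | 10 0-5 | 14 5-9 | 12 9-15 | 11 15-23 | 13 23-34 | 15 34-49 |
Completion: 10=5  11=23  12=15  13=34  14=9  15=49
Waiting(13) = turnaround − burst = 33 − 11 = 22

22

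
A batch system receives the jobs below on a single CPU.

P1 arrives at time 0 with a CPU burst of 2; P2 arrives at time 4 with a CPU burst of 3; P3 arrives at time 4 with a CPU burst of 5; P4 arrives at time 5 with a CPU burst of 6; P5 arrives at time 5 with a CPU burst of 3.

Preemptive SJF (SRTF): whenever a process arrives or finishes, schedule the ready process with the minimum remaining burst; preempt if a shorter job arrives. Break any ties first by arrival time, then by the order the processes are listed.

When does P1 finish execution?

Schedule: | P1 0-2 | idle 2-4 | P2 4-7 | P5 7-10 | P3 10-15 | P4 15-21 |
Completion: P1=2  P2=7  P3=15  P4=21  P5=10

2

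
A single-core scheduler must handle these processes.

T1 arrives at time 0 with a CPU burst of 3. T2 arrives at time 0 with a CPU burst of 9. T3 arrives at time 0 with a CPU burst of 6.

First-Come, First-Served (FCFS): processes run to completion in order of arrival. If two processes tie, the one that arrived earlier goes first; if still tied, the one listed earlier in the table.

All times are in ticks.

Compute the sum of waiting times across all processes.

15

Schedule: | T1 0-3 | T2 3-12 | T3 12-18 |
Completion: T1=3  T2=12  T3=18
Turnaround (C−A): T1=3  T2=12  T3=18
Waiting = turnaround − burst: T1=0, T2=3, T3=12
Total waiting = 0 + 3 + 12 = 15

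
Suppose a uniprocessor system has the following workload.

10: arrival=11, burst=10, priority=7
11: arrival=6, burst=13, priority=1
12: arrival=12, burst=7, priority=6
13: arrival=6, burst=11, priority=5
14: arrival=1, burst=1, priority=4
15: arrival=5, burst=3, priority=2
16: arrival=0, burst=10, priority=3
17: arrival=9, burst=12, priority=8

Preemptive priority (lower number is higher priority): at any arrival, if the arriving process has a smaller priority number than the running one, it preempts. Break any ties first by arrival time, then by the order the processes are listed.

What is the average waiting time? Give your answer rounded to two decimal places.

22.63

Schedule: | 16 0-5 | 15 5-6 | 11 6-19 | 15 19-21 | 16 21-26 | 14 26-27 | 13 27-38 | 12 38-45 | 10 45-55 | 17 55-67 |
Completion: 10=55  11=19  12=45  13=38  14=27  15=21  16=26  17=67
Waiting times: 10=34, 11=0, 12=26, 13=21, 14=25, 15=13, 16=16, 17=46
Average waiting = (34+0+26+21+25+13+16+46) / 8 = 181/8 = 22.63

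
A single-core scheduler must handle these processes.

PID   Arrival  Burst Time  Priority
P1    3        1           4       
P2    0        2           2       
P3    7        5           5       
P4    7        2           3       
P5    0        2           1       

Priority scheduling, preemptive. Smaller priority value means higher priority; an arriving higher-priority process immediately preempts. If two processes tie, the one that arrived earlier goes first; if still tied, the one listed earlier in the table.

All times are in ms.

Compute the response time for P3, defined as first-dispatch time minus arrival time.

Schedule: | P5 0-2 | P2 2-4 | P1 4-5 | idle 5-7 | P4 7-9 | P3 9-14 |
Completion: P1=5  P2=4  P3=14  P4=9  P5=2
Response(P3) = first start − arrival = 9 − 7 = 2

2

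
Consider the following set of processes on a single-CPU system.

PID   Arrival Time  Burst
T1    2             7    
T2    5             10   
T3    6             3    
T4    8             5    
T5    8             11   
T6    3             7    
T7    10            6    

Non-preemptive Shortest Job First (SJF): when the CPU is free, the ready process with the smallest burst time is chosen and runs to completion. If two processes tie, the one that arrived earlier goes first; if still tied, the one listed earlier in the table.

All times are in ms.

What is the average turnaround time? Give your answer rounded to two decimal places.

Gantt: | idle 0-2 | T1 2-9 | T3 9-12 | T4 12-17 | T7 17-23 | T6 23-30 | T2 30-40 | T5 40-51 |
Completion: T1=9  T2=40  T3=12  T4=17  T5=51  T6=30  T7=23
Turnaround times: T1=7, T2=35, T3=6, T4=9, T5=43, T6=27, T7=13
Average turnaround = (7+35+6+9+43+27+13) / 7 = 140/7 = 20.00

20.00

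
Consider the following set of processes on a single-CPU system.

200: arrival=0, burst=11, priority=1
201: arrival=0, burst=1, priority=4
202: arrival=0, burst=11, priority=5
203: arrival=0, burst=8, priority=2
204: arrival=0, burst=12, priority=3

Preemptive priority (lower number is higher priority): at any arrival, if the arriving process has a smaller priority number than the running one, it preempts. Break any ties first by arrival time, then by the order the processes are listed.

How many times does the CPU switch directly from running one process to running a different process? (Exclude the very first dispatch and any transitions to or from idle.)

4

Timeline: | 200 0-11 | 203 11-19 | 204 19-31 | 201 31-32 | 202 32-43 |
Completion: 200=11  201=32  202=43  203=19  204=31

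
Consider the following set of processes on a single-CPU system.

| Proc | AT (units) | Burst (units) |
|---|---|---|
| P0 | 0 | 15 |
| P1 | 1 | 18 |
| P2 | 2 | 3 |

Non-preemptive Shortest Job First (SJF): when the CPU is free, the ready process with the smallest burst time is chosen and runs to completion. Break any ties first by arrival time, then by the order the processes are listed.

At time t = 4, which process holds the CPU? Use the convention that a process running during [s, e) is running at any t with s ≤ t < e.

P0

Gantt: | P0 0-15 | P2 15-18 | P1 18-36 |
Completion: P0=15  P1=36  P2=18
Turnaround (C−A): P0=15  P1=35  P2=16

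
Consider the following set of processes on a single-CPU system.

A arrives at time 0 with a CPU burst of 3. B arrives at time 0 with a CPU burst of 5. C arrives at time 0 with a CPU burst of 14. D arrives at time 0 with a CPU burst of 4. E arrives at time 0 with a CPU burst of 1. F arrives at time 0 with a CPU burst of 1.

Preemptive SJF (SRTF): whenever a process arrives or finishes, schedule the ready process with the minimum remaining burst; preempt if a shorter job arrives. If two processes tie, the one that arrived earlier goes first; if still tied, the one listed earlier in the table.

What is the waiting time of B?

Timeline: | E 0-1 | F 1-2 | A 2-5 | D 5-9 | B 9-14 | C 14-28 |
Completion: A=5  B=14  C=28  D=9  E=1  F=2
Turnaround (C−A): A=5  B=14  C=28  D=9  E=1  F=2
Waiting(B) = turnaround − burst = 14 − 5 = 9

9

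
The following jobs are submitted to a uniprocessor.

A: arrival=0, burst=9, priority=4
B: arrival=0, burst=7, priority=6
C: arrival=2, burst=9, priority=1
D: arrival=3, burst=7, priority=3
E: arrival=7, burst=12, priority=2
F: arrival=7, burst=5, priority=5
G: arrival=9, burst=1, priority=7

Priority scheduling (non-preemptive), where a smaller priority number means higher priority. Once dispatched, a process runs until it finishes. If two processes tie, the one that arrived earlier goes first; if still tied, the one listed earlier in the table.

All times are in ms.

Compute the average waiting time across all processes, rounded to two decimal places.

Timeline: | A 0-9 | C 9-18 | E 18-30 | D 30-37 | F 37-42 | B 42-49 | G 49-50 |
Completion: A=9  B=49  C=18  D=37  E=30  F=42  G=50
Turnaround (C−A): A=9  B=49  C=16  D=34  E=23  F=35  G=41
Waiting times: A=0, B=42, C=7, D=27, E=11, F=30, G=40
Average waiting = (0+42+7+27+11+30+40) / 7 = 157/7 = 22.43

22.43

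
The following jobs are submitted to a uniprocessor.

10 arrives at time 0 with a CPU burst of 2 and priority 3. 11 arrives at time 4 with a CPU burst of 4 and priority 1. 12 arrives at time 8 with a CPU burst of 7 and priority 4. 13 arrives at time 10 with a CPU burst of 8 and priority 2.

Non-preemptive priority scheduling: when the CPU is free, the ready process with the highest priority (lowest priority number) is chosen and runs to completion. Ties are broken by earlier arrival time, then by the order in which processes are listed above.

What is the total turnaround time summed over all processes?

Timeline: | 10 0-2 | idle 2-4 | 11 4-8 | 12 8-15 | 13 15-23 |
Completion: 10=2  11=8  12=15  13=23
Turnaround = completion − arrival: 10=2, 11=4, 12=7, 13=13
Total turnaround = 2 + 4 + 7 + 13 = 26

26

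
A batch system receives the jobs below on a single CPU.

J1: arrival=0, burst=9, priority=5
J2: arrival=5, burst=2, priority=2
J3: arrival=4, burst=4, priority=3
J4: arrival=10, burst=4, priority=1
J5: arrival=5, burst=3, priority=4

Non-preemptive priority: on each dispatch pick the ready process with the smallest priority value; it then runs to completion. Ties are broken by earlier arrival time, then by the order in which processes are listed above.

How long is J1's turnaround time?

Schedule: | J1 0-9 | J2 9-11 | J4 11-15 | J3 15-19 | J5 19-22 |
Completion: J1=9  J2=11  J3=19  J4=15  J5=22
Turnaround (C−A): J1=9  J2=6  J3=15  J4=5  J5=17
Turnaround(J1) = completion − arrival = 9 − 0 = 9

9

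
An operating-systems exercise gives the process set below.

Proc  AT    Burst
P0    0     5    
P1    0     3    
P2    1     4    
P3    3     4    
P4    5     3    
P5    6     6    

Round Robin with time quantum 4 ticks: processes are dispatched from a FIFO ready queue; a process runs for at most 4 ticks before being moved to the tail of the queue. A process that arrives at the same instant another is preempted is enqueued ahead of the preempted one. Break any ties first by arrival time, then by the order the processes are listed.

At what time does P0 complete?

Gantt: | P0 0-4 | P1 4-7 | P2 7-11 | P3 11-15 | P0 15-16 | P4 16-19 | P5 19-25 |
Completion: P0=16  P1=7  P2=11  P3=15  P4=19  P5=25
Turnaround (C−A): P0=16  P1=7  P2=10  P3=12  P4=14  P5=19

16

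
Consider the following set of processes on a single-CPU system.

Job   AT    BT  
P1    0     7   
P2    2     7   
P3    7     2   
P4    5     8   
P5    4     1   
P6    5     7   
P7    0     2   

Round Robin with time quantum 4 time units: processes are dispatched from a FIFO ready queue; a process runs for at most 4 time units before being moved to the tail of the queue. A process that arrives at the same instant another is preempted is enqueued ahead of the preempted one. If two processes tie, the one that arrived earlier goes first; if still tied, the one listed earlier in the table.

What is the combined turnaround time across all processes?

Gantt: | P1 0-4 | P7 4-6 | P2 6-10 | P5 10-11 | P1 11-14 | P4 14-18 | P6 18-22 | P3 22-24 | P2 24-27 | P4 27-31 | P6 31-34 |
Completion: P1=14  P2=27  P3=24  P4=31  P5=11  P6=34  P7=6
Turnaround (C−A): P1=14  P2=25  P3=17  P4=26  P5=7  P6=29  P7=6
Turnaround = completion − arrival: P1=14, P2=25, P3=17, P4=26, P5=7, P6=29, P7=6
Total turnaround = 14 + 25 + 17 + 26 + 7 + 29 + 6 = 124

124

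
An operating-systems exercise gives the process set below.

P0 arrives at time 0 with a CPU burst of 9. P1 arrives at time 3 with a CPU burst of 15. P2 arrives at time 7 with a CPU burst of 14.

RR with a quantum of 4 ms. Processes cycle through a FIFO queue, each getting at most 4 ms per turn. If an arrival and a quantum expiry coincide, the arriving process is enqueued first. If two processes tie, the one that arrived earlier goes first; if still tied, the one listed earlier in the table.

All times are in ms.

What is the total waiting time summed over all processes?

Timeline: | P0 0-4 | P1 4-8 | P0 8-12 | P2 12-16 | P1 16-20 | P0 20-21 | P2 21-25 | P1 25-29 | P2 29-33 | P1 33-36 | P2 36-38 |
Completion: P0=21  P1=36  P2=38
Turnaround (C−A): P0=21  P1=33  P2=31
Waiting = turnaround − burst: P0=12, P1=18, P2=17
Total waiting = 12 + 18 + 17 = 47

47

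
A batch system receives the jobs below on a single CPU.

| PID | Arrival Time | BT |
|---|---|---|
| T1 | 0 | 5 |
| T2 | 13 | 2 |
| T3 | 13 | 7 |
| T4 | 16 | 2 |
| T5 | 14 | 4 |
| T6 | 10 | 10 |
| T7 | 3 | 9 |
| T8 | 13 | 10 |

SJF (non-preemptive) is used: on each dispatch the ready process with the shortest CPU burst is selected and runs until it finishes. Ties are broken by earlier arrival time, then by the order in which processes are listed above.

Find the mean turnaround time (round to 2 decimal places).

Timeline: | T1 0-5 | T7 5-14 | T2 14-16 | T4 16-18 | T5 18-22 | T3 22-29 | T6 29-39 | T8 39-49 |
Completion: T1=5  T2=16  T3=29  T4=18  T5=22  T6=39  T7=14  T8=49
Turnaround times: T1=5, T2=3, T3=16, T4=2, T5=8, T6=29, T7=11, T8=36
Average turnaround = (5+3+16+2+8+29+11+36) / 8 = 110/8 = 13.75

13.75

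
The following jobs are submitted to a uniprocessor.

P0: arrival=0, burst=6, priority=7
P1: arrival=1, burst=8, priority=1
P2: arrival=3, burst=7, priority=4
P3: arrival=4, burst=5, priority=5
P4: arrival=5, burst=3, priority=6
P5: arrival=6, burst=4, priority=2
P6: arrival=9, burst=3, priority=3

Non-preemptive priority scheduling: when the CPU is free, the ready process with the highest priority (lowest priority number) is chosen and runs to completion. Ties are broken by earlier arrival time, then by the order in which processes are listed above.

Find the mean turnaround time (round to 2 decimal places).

18.29

Timeline: | P0 0-6 | P1 6-14 | P5 14-18 | P6 18-21 | P2 21-28 | P3 28-33 | P4 33-36 |
Completion: P0=6  P1=14  P2=28  P3=33  P4=36  P5=18  P6=21
Turnaround times: P0=6, P1=13, P2=25, P3=29, P4=31, P5=12, P6=12
Average turnaround = (6+13+25+29+31+12+12) / 7 = 128/7 = 18.29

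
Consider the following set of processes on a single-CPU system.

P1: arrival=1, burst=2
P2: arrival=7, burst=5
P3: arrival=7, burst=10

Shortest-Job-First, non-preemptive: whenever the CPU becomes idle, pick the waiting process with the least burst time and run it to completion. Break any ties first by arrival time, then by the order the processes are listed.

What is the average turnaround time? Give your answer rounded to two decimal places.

7.33

Timeline: | idle 0-1 | P1 1-3 | idle 3-7 | P2 7-12 | P3 12-22 |
Completion: P1=3  P2=12  P3=22
Turnaround (C−A): P1=2  P2=5  P3=15
Turnaround times: P1=2, P2=5, P3=15
Average turnaround = (2+5+15) / 3 = 22/3 = 7.33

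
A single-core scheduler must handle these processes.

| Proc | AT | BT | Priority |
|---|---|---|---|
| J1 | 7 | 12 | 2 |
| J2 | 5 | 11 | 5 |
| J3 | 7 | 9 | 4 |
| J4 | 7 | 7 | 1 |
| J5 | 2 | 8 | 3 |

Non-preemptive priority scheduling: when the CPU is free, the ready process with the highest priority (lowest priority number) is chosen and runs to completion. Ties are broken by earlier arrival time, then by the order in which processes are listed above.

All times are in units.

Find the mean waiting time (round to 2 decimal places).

13.60

Timeline: | idle 0-2 | J5 2-10 | J4 10-17 | J1 17-29 | J3 29-38 | J2 38-49 |
Completion: J1=29  J2=49  J3=38  J4=17  J5=10
Waiting times: J1=10, J2=33, J3=22, J4=3, J5=0
Average waiting = (10+33+22+3+0) / 5 = 68/5 = 13.60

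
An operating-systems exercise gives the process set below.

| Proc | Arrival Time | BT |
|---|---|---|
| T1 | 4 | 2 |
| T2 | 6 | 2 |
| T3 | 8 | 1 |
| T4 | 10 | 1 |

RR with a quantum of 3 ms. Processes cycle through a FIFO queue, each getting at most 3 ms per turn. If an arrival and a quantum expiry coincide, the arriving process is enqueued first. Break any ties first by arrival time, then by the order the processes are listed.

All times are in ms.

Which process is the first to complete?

T1

Schedule: | idle 0-4 | T1 4-6 | T2 6-8 | T3 8-9 | idle 9-10 | T4 10-11 |
Completion: T1=6  T2=8  T3=9  T4=11
Turnaround (C−A): T1=2  T2=2  T3=1  T4=1
Finish order: T1 → T2 → T3 → T4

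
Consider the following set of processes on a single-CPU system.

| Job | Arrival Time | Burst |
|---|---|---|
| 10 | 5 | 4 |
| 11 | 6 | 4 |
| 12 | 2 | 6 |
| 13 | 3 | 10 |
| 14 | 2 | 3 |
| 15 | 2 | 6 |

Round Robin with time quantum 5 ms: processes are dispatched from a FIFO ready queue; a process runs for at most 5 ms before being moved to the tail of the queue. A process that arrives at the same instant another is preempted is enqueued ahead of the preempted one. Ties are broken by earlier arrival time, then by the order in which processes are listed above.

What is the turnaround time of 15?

28

Gantt: | idle 0-2 | 12 2-7 | 14 7-10 | 15 10-15 | 13 15-20 | 10 20-24 | 11 24-28 | 12 28-29 | 15 29-30 | 13 30-35 |
Completion: 10=24  11=28  12=29  13=35  14=10  15=30
Turnaround (C−A): 10=19  11=22  12=27  13=32  14=8  15=28
Turnaround(15) = completion − arrival = 30 − 2 = 28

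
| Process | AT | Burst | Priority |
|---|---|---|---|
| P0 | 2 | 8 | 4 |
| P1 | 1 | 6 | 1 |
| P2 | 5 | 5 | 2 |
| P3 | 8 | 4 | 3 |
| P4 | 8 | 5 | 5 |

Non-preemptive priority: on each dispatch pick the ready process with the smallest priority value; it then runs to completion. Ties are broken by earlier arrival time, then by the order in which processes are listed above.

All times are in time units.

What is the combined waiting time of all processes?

36

Timeline: | idle 0-1 | P1 1-7 | P2 7-12 | P3 12-16 | P0 16-24 | P4 24-29 |
Completion: P0=24  P1=7  P2=12  P3=16  P4=29
Turnaround (C−A): P0=22  P1=6  P2=7  P3=8  P4=21
Waiting = turnaround − burst: P0=14, P1=0, P2=2, P3=4, P4=16
Total waiting = 14 + 0 + 2 + 4 + 16 = 36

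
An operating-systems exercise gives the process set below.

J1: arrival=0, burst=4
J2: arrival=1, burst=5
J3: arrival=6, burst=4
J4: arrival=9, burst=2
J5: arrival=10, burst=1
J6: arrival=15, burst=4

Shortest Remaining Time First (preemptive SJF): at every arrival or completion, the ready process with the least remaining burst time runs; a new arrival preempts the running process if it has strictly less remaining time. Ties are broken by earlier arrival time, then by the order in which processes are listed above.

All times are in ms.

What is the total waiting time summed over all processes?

11

Timeline: | J1 0-4 | J2 4-9 | J4 9-11 | J5 11-12 | J3 12-16 | J6 16-20 |
Completion: J1=4  J2=9  J3=16  J4=11  J5=12  J6=20
Waiting = turnaround − burst: J1=0, J2=3, J3=6, J4=0, J5=1, J6=1
Total waiting = 0 + 3 + 6 + 0 + 1 + 1 = 11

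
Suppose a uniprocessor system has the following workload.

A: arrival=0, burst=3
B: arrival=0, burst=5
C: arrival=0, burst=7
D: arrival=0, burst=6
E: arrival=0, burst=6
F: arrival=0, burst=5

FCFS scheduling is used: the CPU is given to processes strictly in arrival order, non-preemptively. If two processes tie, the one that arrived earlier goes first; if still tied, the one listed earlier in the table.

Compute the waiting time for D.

15

Timeline: | A 0-3 | B 3-8 | C 8-15 | D 15-21 | E 21-27 | F 27-32 |
Completion: A=3  B=8  C=15  D=21  E=27  F=32
Waiting(D) = turnaround − burst = 21 − 6 = 15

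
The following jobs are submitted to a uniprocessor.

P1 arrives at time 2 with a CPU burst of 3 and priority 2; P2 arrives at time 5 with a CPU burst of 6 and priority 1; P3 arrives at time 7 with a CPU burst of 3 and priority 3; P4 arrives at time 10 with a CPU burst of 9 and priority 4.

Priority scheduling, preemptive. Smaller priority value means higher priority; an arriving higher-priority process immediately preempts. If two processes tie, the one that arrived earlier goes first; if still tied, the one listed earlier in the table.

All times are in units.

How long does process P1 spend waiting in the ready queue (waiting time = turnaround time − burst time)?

Gantt: | idle 0-2 | P1 2-5 | P2 5-11 | P3 11-14 | P4 14-23 |
Completion: P1=5  P2=11  P3=14  P4=23
Turnaround (C−A): P1=3  P2=6  P3=7  P4=13
Waiting(P1) = turnaround − burst = 3 − 3 = 0

0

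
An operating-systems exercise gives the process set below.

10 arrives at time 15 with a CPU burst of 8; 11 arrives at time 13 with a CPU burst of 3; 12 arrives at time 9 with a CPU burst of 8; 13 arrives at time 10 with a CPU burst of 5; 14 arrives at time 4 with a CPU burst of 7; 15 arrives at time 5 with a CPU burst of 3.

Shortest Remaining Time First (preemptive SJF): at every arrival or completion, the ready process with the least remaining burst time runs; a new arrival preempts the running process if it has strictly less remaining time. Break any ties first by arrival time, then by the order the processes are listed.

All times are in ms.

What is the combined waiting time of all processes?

39

Gantt: | idle 0-4 | 14 4-5 | 15 5-8 | 14 8-14 | 11 14-17 | 13 17-22 | 12 22-30 | 10 30-38 |
Completion: 10=38  11=17  12=30  13=22  14=14  15=8
Turnaround (C−A): 10=23  11=4  12=21  13=12  14=10  15=3
Waiting = turnaround − burst: 10=15, 11=1, 12=13, 13=7, 14=3, 15=0
Total waiting = 15 + 1 + 13 + 7 + 3 + 0 = 39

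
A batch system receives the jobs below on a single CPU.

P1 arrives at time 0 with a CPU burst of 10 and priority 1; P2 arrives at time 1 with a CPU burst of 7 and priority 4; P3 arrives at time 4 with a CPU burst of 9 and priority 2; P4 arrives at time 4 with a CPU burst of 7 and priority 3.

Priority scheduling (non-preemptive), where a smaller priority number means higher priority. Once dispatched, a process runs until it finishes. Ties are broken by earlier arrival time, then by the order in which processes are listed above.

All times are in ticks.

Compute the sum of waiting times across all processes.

46

Gantt: | P1 0-10 | P3 10-19 | P4 19-26 | P2 26-33 |
Completion: P1=10  P2=33  P3=19  P4=26
Waiting = turnaround − burst: P1=0, P2=25, P3=6, P4=15
Total waiting = 0 + 25 + 6 + 15 = 46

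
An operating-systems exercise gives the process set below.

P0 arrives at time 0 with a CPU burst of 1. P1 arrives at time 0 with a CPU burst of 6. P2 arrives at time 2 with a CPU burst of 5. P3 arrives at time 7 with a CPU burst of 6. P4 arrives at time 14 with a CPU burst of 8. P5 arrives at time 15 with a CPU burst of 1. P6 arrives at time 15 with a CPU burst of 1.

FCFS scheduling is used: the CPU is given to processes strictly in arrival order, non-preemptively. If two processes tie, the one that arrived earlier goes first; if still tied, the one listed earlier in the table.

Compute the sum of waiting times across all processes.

Timeline: | P0 0-1 | P1 1-7 | P2 7-12 | P3 12-18 | P4 18-26 | P5 26-27 | P6 27-28 |
Completion: P0=1  P1=7  P2=12  P3=18  P4=26  P5=27  P6=28
Turnaround (C−A): P0=1  P1=7  P2=10  P3=11  P4=12  P5=12  P6=13
Waiting = turnaround − burst: P0=0, P1=1, P2=5, P3=5, P4=4, P5=11, P6=12
Total waiting = 0 + 1 + 5 + 5 + 4 + 11 + 12 = 38

38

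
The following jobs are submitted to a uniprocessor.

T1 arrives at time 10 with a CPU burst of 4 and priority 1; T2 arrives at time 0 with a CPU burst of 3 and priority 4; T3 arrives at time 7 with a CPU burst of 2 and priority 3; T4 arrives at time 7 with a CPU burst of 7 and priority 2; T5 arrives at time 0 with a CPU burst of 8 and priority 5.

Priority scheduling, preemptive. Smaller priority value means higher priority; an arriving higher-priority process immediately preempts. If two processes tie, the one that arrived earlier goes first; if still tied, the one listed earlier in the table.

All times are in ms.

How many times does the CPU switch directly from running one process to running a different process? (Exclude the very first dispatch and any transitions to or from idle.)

Schedule: | T2 0-3 | T5 3-7 | T4 7-10 | T1 10-14 | T4 14-18 | T3 18-20 | T5 20-24 |
Completion: T1=14  T2=3  T3=20  T4=18  T5=24
Turnaround (C−A): T1=4  T2=3  T3=13  T4=11  T5=24

6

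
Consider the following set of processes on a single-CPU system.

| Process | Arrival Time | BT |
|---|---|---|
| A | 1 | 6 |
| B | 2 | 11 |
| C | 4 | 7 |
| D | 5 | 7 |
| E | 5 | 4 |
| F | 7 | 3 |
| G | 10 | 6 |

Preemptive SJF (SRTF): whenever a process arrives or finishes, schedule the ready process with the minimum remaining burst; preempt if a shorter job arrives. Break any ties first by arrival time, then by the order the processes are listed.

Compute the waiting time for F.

0

Timeline: | idle 0-1 | A 1-7 | F 7-10 | E 10-14 | G 14-20 | C 20-27 | D 27-34 | B 34-45 |
Completion: A=7  B=45  C=27  D=34  E=14  F=10  G=20
Waiting(F) = turnaround − burst = 3 − 3 = 0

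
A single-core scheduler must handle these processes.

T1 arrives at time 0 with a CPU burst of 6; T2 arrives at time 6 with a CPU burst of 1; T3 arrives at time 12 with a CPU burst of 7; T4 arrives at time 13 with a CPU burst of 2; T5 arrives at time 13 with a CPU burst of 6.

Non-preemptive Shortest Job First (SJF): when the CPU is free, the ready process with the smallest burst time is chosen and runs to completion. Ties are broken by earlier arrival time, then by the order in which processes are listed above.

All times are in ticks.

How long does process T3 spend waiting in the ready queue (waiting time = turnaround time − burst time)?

Schedule: | T1 0-6 | T2 6-7 | idle 7-12 | T3 12-19 | T4 19-21 | T5 21-27 |
Completion: T1=6  T2=7  T3=19  T4=21  T5=27
Turnaround (C−A): T1=6  T2=1  T3=7  T4=8  T5=14
Waiting(T3) = turnaround − burst = 7 − 7 = 0

0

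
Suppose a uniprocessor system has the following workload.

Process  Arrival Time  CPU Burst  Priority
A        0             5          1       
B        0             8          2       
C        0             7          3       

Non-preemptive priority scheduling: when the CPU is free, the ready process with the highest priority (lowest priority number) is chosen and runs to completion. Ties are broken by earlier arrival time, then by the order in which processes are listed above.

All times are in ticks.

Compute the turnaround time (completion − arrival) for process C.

Gantt: | A 0-5 | B 5-13 | C 13-20 |
Completion: A=5  B=13  C=20
Turnaround(C) = completion − arrival = 20 − 0 = 20

20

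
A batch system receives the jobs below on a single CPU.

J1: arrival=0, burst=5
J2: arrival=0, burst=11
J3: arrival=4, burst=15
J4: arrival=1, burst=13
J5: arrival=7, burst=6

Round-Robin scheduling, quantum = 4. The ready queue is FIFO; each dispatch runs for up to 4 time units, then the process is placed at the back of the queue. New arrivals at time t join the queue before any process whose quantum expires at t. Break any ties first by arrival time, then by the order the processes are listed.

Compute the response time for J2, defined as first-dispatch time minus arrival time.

Gantt: | J1 0-4 | J2 4-8 | J4 8-12 | J3 12-16 | J1 16-17 | J5 17-21 | J2 21-25 | J4 25-29 | J3 29-33 | J5 33-35 | J2 35-38 | J4 38-42 | J3 42-46 | J4 46-47 | J3 47-50 |
Completion: J1=17  J2=38  J3=50  J4=47  J5=35
Response(J2) = first start − arrival = 4 − 0 = 4

4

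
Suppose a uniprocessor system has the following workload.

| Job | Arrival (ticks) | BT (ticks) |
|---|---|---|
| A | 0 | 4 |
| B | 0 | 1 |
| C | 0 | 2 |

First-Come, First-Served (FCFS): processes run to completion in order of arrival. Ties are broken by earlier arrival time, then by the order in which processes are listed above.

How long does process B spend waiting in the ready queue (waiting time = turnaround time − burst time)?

4

Gantt: | A 0-4 | B 4-5 | C 5-7 |
Completion: A=4  B=5  C=7
Turnaround (C−A): A=4  B=5  C=7
Waiting(B) = turnaround − burst = 5 − 1 = 4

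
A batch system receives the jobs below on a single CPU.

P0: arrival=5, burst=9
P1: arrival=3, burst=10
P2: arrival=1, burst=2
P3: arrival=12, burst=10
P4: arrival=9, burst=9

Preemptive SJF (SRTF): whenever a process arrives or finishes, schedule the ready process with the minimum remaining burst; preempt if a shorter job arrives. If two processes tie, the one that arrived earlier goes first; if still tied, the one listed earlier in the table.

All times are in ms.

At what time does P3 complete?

Gantt: | idle 0-1 | P2 1-3 | P1 3-13 | P0 13-22 | P4 22-31 | P3 31-41 |
Completion: P0=22  P1=13  P2=3  P3=41  P4=31
Turnaround (C−A): P0=17  P1=10  P2=2  P3=29  P4=22

41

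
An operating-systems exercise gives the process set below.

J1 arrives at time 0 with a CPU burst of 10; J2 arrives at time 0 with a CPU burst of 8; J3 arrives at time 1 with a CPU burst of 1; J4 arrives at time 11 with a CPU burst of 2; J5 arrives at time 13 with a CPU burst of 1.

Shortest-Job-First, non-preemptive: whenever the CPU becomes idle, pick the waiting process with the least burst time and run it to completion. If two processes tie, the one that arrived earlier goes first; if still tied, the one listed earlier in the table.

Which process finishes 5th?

Gantt: | J2 0-8 | J3 8-9 | J1 9-19 | J5 19-20 | J4 20-22 |
Completion: J1=19  J2=8  J3=9  J4=22  J5=20
Turnaround (C−A): J1=19  J2=8  J3=8  J4=11  J5=7
Finish order: J2 → J3 → J1 → J5 → J4

J4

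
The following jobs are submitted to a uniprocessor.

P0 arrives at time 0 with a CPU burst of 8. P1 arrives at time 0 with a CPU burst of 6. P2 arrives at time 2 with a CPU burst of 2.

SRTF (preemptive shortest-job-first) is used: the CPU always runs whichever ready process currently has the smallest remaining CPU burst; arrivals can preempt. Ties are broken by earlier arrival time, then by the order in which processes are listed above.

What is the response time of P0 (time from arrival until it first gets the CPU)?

Gantt: | P1 0-2 | P2 2-4 | P1 4-8 | P0 8-16 |
Completion: P0=16  P1=8  P2=4
Response(P0) = first start − arrival = 8 − 0 = 8

8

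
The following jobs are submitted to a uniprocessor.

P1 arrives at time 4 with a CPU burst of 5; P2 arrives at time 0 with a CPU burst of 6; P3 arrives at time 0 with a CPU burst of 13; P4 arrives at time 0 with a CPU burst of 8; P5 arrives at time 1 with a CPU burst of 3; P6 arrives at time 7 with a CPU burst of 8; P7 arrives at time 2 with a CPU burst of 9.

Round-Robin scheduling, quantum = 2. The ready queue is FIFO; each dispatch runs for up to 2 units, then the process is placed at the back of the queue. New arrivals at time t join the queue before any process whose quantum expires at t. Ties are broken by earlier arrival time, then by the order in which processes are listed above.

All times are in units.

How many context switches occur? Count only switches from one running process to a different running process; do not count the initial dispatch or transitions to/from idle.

Timeline: | P2 0-2 | P3 2-4 | P4 4-6 | P5 6-8 | P7 8-10 | P2 10-12 | P1 12-14 | P3 14-16 | P4 16-18 | P6 18-20 | P5 20-21 | P7 21-23 | P2 23-25 | P1 25-27 | P3 27-29 | P4 29-31 | P6 31-33 | P7 33-35 | P1 35-36 | P3 36-38 | P4 38-40 | P6 40-42 | P7 42-44 | P3 44-46 | P6 46-48 | P7 48-49 | P3 49-52 |
Completion: P1=36  P2=25  P3=52  P4=40  P5=21  P6=48  P7=49

26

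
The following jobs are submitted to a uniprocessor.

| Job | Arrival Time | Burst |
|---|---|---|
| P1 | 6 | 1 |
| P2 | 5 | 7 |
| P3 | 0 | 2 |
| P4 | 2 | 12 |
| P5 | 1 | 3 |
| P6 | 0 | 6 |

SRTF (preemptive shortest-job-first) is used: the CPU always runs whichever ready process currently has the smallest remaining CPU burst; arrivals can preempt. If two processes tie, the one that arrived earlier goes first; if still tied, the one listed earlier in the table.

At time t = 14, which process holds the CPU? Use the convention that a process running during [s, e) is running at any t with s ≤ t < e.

Gantt: | P3 0-2 | P5 2-5 | P6 5-6 | P1 6-7 | P6 7-12 | P2 12-19 | P4 19-31 |
Completion: P1=7  P2=19  P3=2  P4=31  P5=5  P6=12
Turnaround (C−A): P1=1  P2=14  P3=2  P4=29  P5=4  P6=12

P2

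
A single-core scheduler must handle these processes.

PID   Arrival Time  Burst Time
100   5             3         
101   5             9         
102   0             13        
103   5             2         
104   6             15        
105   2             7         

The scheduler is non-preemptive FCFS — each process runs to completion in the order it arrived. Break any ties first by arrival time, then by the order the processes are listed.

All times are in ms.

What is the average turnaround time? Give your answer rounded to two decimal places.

Timeline: | 102 0-13 | 105 13-20 | 100 20-23 | 101 23-32 | 103 32-34 | 104 34-49 |
Completion: 100=23  101=32  102=13  103=34  104=49  105=20
Turnaround times: 100=18, 101=27, 102=13, 103=29, 104=43, 105=18
Average turnaround = (18+27+13+29+43+18) / 6 = 148/6 = 24.67

24.67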